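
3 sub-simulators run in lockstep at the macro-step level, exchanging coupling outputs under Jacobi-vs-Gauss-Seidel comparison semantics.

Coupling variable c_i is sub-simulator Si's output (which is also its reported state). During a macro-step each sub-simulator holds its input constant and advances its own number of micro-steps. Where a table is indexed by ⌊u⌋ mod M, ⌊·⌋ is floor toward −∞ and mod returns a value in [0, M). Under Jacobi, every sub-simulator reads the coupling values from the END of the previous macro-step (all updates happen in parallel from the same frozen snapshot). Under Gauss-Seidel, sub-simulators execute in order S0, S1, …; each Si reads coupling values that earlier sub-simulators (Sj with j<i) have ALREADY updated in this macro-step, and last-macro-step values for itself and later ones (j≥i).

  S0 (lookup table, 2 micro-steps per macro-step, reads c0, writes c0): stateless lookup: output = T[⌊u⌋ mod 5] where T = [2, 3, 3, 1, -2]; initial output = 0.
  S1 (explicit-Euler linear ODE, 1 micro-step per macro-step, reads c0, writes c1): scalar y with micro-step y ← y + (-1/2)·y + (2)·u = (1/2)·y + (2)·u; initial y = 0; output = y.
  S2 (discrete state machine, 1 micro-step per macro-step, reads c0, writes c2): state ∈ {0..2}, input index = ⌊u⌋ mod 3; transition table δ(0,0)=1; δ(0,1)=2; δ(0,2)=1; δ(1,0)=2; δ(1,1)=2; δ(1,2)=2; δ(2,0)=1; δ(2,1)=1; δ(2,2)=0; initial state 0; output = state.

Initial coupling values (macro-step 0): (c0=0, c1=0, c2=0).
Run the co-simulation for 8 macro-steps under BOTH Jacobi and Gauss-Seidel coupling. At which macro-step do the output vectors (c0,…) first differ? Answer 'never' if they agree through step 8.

[Jacobi] macro 1: S0 reads c0=0 → after 2×micro: 2; S1 reads c0=0 → after 1×micro: 0; S2 reads c0=0 → after 1×micro: 1 ⇒ (c0=2, c1=0, c2=1)
[Jacobi] macro 2: S0 reads c0=2 → after 2×micro: 3; S1 reads c0=2 → after 1×micro: 4; S2 reads c0=2 → after 1×micro: 2 ⇒ (c0=3, c1=4, c2=2)
[Jacobi] macro 3: S0 reads c0=3 → after 2×micro: 1; S1 reads c0=3 → after 1×micro: 8; S2 reads c0=3 → after 1×micro: 1 ⇒ (c0=1, c1=8, c2=1)
[Jacobi] macro 4: S0 reads c0=1 → after 2×micro: 3; S1 reads c0=1 → after 1×micro: 6; S2 reads c0=1 → after 1×micro: 2 ⇒ (c0=3, c1=6, c2=2)
[Jacobi] macro 5: S0 reads c0=3 → after 2×micro: 1; S1 reads c0=3 → after 1×micro: 9; S2 reads c0=3 → after 1×micro: 1 ⇒ (c0=1, c1=9, c2=1)
[Jacobi] macro 6: S0 reads c0=1 → after 2×micro: 3; S1 reads c0=1 → after 1×micro: 13/2; S2 reads c0=1 → after 1×micro: 2 ⇒ (c0=3, c1=13/2, c2=2)
[Jacobi] macro 7: S0 reads c0=3 → after 2×micro: 1; S1 reads c0=3 → after 1×micro: 37/4; S2 reads c0=3 → after 1×micro: 1 ⇒ (c0=1, c1=37/4, c2=1)
[Jacobi] macro 8: S0 reads c0=1 → after 2×micro: 3; S1 reads c0=1 → after 1×micro: 53/8; S2 reads c0=1 → after 1×micro: 2 ⇒ (c0=3, c1=53/8, c2=2)
[Gauss-Seidel] macro 1: S0 reads c0=0 → after 2×micro: 2; S1 reads c0=2 → after 1×micro: 4; S2 reads c0=2 → after 1×micro: 1 ⇒ (c0=2, c1=4, c2=1)
[Gauss-Seidel] macro 2: S0 reads c0=2 → after 2×micro: 3; S1 reads c0=3 → after 1×micro: 8; S2 reads c0=3 → after 1×micro: 2 ⇒ (c0=3, c1=8, c2=2)
[Gauss-Seidel] macro 3: S0 reads c0=3 → after 2×micro: 1; S1 reads c0=1 → after 1×micro: 6; S2 reads c0=1 → after 1×micro: 1 ⇒ (c0=1, c1=6, c2=1)
[Gauss-Seidel] macro 4: S0 reads c0=1 → after 2×micro: 3; S1 reads c0=3 → after 1×micro: 9; S2 reads c0=3 → after 1×micro: 2 ⇒ (c0=3, c1=9, c2=2)
[Gauss-Seidel] macro 5: S0 reads c0=3 → after 2×micro: 1; S1 reads c0=1 → after 1×micro: 13/2; S2 reads c0=1 → after 1×micro: 1 ⇒ (c0=1, c1=13/2, c2=1)
[Gauss-Seidel] macro 6: S0 reads c0=1 → after 2×micro: 3; S1 reads c0=3 → after 1×micro: 37/4; S2 reads c0=3 → after 1×micro: 2 ⇒ (c0=3, c1=37/4, c2=2)
[Gauss-Seidel] macro 7: S0 reads c0=3 → after 2×micro: 1; S1 reads c0=1 → after 1×micro: 53/8; S2 reads c0=1 → after 1×micro: 1 ⇒ (c0=1, c1=53/8, c2=1)
[Gauss-Seidel] macro 8: S0 reads c0=1 → after 2×micro: 3; S1 reads c0=3 → after 1×micro: 149/16; S2 reads c0=3 → after 1×micro: 2 ⇒ (c0=3, c1=149/16, c2=2)

first divergence at macro-step: 1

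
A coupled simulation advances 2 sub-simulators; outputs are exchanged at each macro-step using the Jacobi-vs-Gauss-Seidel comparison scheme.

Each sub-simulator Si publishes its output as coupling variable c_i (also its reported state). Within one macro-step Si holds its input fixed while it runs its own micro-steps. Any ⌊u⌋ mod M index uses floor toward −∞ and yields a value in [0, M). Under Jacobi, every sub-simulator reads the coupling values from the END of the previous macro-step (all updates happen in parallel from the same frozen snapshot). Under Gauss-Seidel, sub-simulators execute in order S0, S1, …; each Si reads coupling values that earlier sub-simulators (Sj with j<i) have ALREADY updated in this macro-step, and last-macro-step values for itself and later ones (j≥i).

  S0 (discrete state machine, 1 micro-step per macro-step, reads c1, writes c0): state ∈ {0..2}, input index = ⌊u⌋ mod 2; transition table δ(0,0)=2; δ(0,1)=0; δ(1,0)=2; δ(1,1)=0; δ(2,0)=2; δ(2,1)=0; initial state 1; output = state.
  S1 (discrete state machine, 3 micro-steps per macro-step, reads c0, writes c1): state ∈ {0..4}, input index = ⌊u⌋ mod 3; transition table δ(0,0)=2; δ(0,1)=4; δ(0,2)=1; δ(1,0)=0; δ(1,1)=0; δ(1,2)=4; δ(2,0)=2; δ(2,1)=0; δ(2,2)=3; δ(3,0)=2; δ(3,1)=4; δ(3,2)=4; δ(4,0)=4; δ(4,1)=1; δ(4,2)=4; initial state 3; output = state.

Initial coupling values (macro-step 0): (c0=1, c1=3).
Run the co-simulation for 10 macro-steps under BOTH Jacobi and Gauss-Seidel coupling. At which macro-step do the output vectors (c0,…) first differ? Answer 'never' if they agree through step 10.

[Jacobi] macro 1: S0 reads c1=3 → after 1×micro: 0; S1 reads c0=1 → after 3×micro: 0 ⇒ (c0=0, c1=0)
[Jacobi] macro 2: S0 reads c1=0 → after 1×micro: 2; S1 reads c0=0 → after 3×micro: 2 ⇒ (c0=2, c1=2)
[Jacobi] macro 3: S0 reads c1=2 → after 1×micro: 2; S1 reads c0=2 → after 3×micro: 4 ⇒ (c0=2, c1=4)
[Jacobi] macro 4: S0 reads c1=4 → after 1×micro: 2; S1 reads c0=2 → after 3×micro: 4 ⇒ (c0=2, c1=4)
[Jacobi] macro 5: S0 reads c1=4 → after 1×micro: 2; S1 reads c0=2 → after 3×micro: 4 ⇒ (c0=2, c1=4)
[Jacobi] macro 6: S0 reads c1=4 → after 1×micro: 2; S1 reads c0=2 → after 3×micro: 4 ⇒ (c0=2, c1=4)
[Jacobi] macro 7: S0 reads c1=4 → after 1×micro: 2; S1 reads c0=2 → after 3×micro: 4 ⇒ (c0=2, c1=4)
[Jacobi] macro 8: S0 reads c1=4 → after 1×micro: 2; S1 reads c0=2 → after 3×micro: 4 ⇒ (c0=2, c1=4)
[Jacobi] macro 9: S0 reads c1=4 → after 1×micro: 2; S1 reads c0=2 → after 3×micro: 4 ⇒ (c0=2, c1=4)
[Jacobi] macro 10: S0 reads c1=4 → after 1×micro: 2; S1 reads c0=2 → after 3×micro: 4 ⇒ (c0=2, c1=4)
[Gauss-Seidel] macro 1: S0 reads c1=3 → after 1×micro: 0; S1 reads c0=0 → after 3×micro: 2 ⇒ (c0=0, c1=2)
[Gauss-Seidel] macro 2: S0 reads c1=2 → after 1×micro: 2; S1 reads c0=2 → after 3×micro: 4 ⇒ (c0=2, c1=4)
[Gauss-Seidel] macro 3: S0 reads c1=4 → after 1×micro: 2; S1 reads c0=2 → after 3×micro: 4 ⇒ (c0=2, c1=4)
[Gauss-Seidel] macro 4: S0 reads c1=4 → after 1×micro: 2; S1 reads c0=2 → after 3×micro: 4 ⇒ (c0=2, c1=4)
[Gauss-Seidel] macro 5: S0 reads c1=4 → after 1×micro: 2; S1 reads c0=2 → after 3×micro: 4 ⇒ (c0=2, c1=4)
[Gauss-Seidel] macro 6: S0 reads c1=4 → after 1×micro: 2; S1 reads c0=2 → after 3×micro: 4 ⇒ (c0=2, c1=4)
[Gauss-Seidel] macro 7: S0 reads c1=4 → after 1×micro: 2; S1 reads c0=2 → after 3×micro: 4 ⇒ (c0=2, c1=4)
[Gauss-Seidel] macro 8: S0 reads c1=4 → after 1×micro: 2; S1 reads c0=2 → after 3×micro: 4 ⇒ (c0=2, c1=4)
[Gauss-Seidel] macro 9: S0 reads c1=4 → after 1×micro: 2; S1 reads c0=2 → after 3×micro: 4 ⇒ (c0=2, c1=4)
[Gauss-Seidel] macro 10: S0 reads c1=4 → after 1×micro: 2; S1 reads c0=2 → after 3×micro: 4 ⇒ (c0=2, c1=4)

first divergence at macro-step: 1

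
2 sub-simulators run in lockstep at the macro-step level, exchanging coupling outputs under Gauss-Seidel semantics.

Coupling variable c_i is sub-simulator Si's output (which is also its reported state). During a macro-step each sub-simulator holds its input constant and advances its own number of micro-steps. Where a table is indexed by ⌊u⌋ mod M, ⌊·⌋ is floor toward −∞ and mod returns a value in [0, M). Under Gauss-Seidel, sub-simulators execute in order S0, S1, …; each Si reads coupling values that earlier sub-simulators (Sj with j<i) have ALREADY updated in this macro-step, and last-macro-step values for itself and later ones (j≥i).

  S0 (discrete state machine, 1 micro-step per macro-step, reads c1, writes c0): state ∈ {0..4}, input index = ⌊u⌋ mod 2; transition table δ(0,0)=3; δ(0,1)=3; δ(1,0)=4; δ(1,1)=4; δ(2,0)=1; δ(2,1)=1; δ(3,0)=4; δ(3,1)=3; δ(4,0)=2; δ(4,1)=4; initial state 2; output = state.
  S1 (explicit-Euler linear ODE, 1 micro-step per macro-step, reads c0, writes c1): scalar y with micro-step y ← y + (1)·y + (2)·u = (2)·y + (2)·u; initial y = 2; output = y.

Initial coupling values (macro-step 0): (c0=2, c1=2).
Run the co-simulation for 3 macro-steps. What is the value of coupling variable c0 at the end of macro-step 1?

macro 1: S0 reads c1=2 → after 1×micro: 1; S1 reads c0=1 → after 1×micro: 6 ⇒ (c0=1, c1=6)
macro 2: S0 reads c1=6 → after 1×micro: 4; S1 reads c0=4 → after 1×micro: 20 ⇒ (c0=4, c1=20)
macro 3: S0 reads c1=20 → after 1×micro: 2; S1 reads c0=2 → after 1×micro: 44 ⇒ (c0=2, c1=44)

c0 at macro-step 1 = 1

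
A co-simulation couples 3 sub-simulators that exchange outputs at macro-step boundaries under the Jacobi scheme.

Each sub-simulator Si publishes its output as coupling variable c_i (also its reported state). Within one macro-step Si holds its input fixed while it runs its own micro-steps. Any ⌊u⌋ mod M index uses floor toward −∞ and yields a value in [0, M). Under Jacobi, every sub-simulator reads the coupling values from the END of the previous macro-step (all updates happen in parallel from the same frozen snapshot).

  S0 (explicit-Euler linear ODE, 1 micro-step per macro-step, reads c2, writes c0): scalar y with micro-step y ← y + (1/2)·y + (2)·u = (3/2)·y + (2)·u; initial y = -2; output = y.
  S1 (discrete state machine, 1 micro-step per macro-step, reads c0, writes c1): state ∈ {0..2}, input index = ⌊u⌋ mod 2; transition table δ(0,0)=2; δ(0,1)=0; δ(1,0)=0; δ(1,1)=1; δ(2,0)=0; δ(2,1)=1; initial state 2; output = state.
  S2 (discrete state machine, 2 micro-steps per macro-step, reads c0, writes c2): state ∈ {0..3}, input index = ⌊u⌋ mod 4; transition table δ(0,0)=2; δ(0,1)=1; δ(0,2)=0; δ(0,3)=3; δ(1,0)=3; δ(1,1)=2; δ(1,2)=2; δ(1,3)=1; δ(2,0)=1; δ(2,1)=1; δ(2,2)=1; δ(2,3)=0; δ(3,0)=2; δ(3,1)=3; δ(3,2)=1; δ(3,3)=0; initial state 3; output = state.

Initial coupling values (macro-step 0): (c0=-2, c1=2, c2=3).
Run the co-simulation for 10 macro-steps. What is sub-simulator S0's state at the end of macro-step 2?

S0 state at macro-step 2 = 17/2

macro 1: S0 reads c2=3 → after 1×micro: 3; S1 reads c0=-2 → after 1×micro: 0; S2 reads c0=-2 → after 2×micro: 2 ⇒ (c0=3, c1=0, c2=2)
macro 2: S0 reads c2=2 → after 1×micro: 17/2; S1 reads c0=3 → after 1×micro: 0; S2 reads c0=3 → after 2×micro: 3 ⇒ (c0=17/2, c1=0, c2=3)
macro 3: S0 reads c2=3 → after 1×micro: 75/4; S1 reads c0=17/2 → after 1×micro: 2; S2 reads c0=17/2 → after 2×micro: 1 ⇒ (c0=75/4, c1=2, c2=1)
macro 4: S0 reads c2=1 → after 1×micro: 241/8; S1 reads c0=75/4 → after 1×micro: 0; S2 reads c0=75/4 → after 2×micro: 1 ⇒ (c0=241/8, c1=0, c2=1)
macro 5: S0 reads c2=1 → after 1×micro: 755/16; S1 reads c0=241/8 → after 1×micro: 2; S2 reads c0=241/8 → after 2×micro: 1 ⇒ (c0=755/16, c1=2, c2=1)
macro 6: S0 reads c2=1 → after 1×micro: 2329/32; S1 reads c0=755/16 → after 1×micro: 1; S2 reads c0=755/16 → after 2×micro: 1 ⇒ (c0=2329/32, c1=1, c2=1)
macro 7: S0 reads c2=1 → after 1×micro: 7115/64; S1 reads c0=2329/32 → after 1×micro: 0; S2 reads c0=2329/32 → after 2×micro: 2 ⇒ (c0=7115/64, c1=0, c2=2)
macro 8: S0 reads c2=2 → after 1×micro: 21857/128; S1 reads c0=7115/64 → after 1×micro: 0; S2 reads c0=7115/64 → after 2×micro: 3 ⇒ (c0=21857/128, c1=0, c2=3)
macro 9: S0 reads c2=3 → after 1×micro: 67107/256; S1 reads c0=21857/128 → after 1×micro: 2; S2 reads c0=21857/128 → after 2×micro: 2 ⇒ (c0=67107/256, c1=2, c2=2)
macro 10: S0 reads c2=2 → after 1×micro: 203369/512; S1 reads c0=67107/256 → after 1×micro: 0; S2 reads c0=67107/256 → after 2×micro: 2 ⇒ (c0=203369/512, c1=0, c2=2)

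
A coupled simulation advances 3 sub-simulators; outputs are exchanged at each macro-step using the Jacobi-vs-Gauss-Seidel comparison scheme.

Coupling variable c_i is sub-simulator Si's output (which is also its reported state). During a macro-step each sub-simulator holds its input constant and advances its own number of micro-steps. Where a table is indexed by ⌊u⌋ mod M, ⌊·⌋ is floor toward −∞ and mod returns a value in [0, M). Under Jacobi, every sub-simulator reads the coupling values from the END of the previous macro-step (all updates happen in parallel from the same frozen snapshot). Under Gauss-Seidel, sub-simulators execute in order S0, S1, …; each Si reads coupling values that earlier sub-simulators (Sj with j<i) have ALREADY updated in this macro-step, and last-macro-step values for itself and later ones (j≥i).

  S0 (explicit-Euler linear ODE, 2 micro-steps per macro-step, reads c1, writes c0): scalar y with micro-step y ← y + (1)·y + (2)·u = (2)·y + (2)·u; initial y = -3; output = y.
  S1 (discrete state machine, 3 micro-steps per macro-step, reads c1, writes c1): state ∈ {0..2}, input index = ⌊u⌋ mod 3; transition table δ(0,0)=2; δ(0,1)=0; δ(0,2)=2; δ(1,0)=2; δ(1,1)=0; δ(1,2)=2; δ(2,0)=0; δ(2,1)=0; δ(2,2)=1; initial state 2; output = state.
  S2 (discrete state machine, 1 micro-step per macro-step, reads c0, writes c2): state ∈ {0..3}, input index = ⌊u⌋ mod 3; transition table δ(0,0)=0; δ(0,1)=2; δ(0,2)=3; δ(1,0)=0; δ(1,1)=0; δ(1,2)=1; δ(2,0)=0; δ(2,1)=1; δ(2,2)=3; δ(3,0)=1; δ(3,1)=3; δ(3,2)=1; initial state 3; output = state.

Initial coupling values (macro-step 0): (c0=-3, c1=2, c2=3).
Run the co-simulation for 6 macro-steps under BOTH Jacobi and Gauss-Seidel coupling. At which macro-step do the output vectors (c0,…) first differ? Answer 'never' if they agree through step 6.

[Jacobi] macro 1: S0 reads c1=2 → after 2×micro: 0; S1 reads c1=2 → after 3×micro: 1; S2 reads c0=-3 → after 1×micro: 1 ⇒ (c0=0, c1=1, c2=1)
[Jacobi] macro 2: S0 reads c1=1 → after 2×micro: 6; S1 reads c1=1 → after 3×micro: 0; S2 reads c0=0 → after 1×micro: 0 ⇒ (c0=6, c1=0, c2=0)
[Jacobi] macro 3: S0 reads c1=0 → after 2×micro: 24; S1 reads c1=0 → after 3×micro: 2; S2 reads c0=6 → after 1×micro: 0 ⇒ (c0=24, c1=2, c2=0)
[Jacobi] macro 4: S0 reads c1=2 → after 2×micro: 108; S1 reads c1=2 → after 3×micro: 1; S2 reads c0=24 → after 1×micro: 0 ⇒ (c0=108, c1=1, c2=0)
[Jacobi] macro 5: S0 reads c1=1 → after 2×micro: 438; S1 reads c1=1 → after 3×micro: 0; S2 reads c0=108 → after 1×micro: 0 ⇒ (c0=438, c1=0, c2=0)
[Jacobi] macro 6: S0 reads c1=0 → after 2×micro: 1752; S1 reads c1=0 → after 3×micro: 2; S2 reads c0=438 → after 1×micro: 0 ⇒ (c0=1752, c1=2, c2=0)
[Gauss-Seidel] macro 1: S0 reads c1=2 → after 2×micro: 0; S1 reads c1=2 → after 3×micro: 1; S2 reads c0=0 → after 1×micro: 1 ⇒ (c0=0, c1=1, c2=1)
[Gauss-Seidel] macro 2: S0 reads c1=1 → after 2×micro: 6; S1 reads c1=1 → after 3×micro: 0; S2 reads c0=6 → after 1×micro: 0 ⇒ (c0=6, c1=0, c2=0)
[Gauss-Seidel] macro 3: S0 reads c1=0 → after 2×micro: 24; S1 reads c1=0 → after 3×micro: 2; S2 reads c0=24 → after 1×micro: 0 ⇒ (c0=24, c1=2, c2=0)
[Gauss-Seidel] macro 4: S0 reads c1=2 → after 2×micro: 108; S1 reads c1=2 → after 3×micro: 1; S2 reads c0=108 → after 1×micro: 0 ⇒ (c0=108, c1=1, c2=0)
[Gauss-Seidel] macro 5: S0 reads c1=1 → after 2×micro: 438; S1 reads c1=1 → after 3×micro: 0; S2 reads c0=438 → after 1×micro: 0 ⇒ (c0=438, c1=0, c2=0)
[Gauss-Seidel] macro 6: S0 reads c1=0 → after 2×micro: 1752; S1 reads c1=0 → after 3×micro: 2; S2 reads c0=1752 → after 1×micro: 0 ⇒ (c0=1752, c1=2, c2=0)

first divergence at macro-step: never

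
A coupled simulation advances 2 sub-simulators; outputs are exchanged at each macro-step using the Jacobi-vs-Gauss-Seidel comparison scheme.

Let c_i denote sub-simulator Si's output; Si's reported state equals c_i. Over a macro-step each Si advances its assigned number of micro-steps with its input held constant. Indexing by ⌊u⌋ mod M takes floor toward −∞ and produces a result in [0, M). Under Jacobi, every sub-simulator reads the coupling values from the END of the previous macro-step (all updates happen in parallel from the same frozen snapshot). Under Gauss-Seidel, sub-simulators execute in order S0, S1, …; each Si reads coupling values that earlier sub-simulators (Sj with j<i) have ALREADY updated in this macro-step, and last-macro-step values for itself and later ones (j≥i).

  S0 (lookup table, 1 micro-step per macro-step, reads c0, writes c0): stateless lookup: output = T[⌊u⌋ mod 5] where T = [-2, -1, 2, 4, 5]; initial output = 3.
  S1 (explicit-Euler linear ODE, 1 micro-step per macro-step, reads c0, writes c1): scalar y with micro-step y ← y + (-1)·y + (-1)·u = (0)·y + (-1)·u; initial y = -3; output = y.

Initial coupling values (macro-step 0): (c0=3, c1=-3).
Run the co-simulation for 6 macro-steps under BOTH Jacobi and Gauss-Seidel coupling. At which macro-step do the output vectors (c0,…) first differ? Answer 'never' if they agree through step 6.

[Jacobi] macro 1: S0 reads c0=3 → after 1×micro: 4; S1 reads c0=3 → after 1×micro: -3 ⇒ (c0=4, c1=-3)
[Jacobi] macro 2: S0 reads c0=4 → after 1×micro: 5; S1 reads c0=4 → after 1×micro: -4 ⇒ (c0=5, c1=-4)
[Jacobi] macro 3: S0 reads c0=5 → after 1×micro: -2; S1 reads c0=5 → after 1×micro: -5 ⇒ (c0=-2, c1=-5)
[Jacobi] macro 4: S0 reads c0=-2 → after 1×micro: 4; S1 reads c0=-2 → after 1×micro: 2 ⇒ (c0=4, c1=2)
[Jacobi] macro 5: S0 reads c0=4 → after 1×micro: 5; S1 reads c0=4 → after 1×micro: -4 ⇒ (c0=5, c1=-4)
[Jacobi] macro 6: S0 reads c0=5 → after 1×micro: -2; S1 reads c0=5 → after 1×micro: -5 ⇒ (c0=-2, c1=-5)
[Gauss-Seidel] macro 1: S0 reads c0=3 → after 1×micro: 4; S1 reads c0=4 → after 1×micro: -4 ⇒ (c0=4, c1=-4)
[Gauss-Seidel] macro 2: S0 reads c0=4 → after 1×micro: 5; S1 reads c0=5 → after 1×micro: -5 ⇒ (c0=5, c1=-5)
[Gauss-Seidel] macro 3: S0 reads c0=5 → after 1×micro: -2; S1 reads c0=-2 → after 1×micro: 2 ⇒ (c0=-2, c1=2)
[Gauss-Seidel] macro 4: S0 reads c0=-2 → after 1×micro: 4; S1 reads c0=4 → after 1×micro: -4 ⇒ (c0=4, c1=-4)
[Gauss-Seidel] macro 5: S0 reads c0=4 → after 1×micro: 5; S1 reads c0=5 → after 1×micro: -5 ⇒ (c0=5, c1=-5)
[Gauss-Seidel] macro 6: S0 reads c0=5 → after 1×micro: -2; S1 reads c0=-2 → after 1×micro: 2 ⇒ (c0=-2, c1=2)

first divergence at macro-step: 1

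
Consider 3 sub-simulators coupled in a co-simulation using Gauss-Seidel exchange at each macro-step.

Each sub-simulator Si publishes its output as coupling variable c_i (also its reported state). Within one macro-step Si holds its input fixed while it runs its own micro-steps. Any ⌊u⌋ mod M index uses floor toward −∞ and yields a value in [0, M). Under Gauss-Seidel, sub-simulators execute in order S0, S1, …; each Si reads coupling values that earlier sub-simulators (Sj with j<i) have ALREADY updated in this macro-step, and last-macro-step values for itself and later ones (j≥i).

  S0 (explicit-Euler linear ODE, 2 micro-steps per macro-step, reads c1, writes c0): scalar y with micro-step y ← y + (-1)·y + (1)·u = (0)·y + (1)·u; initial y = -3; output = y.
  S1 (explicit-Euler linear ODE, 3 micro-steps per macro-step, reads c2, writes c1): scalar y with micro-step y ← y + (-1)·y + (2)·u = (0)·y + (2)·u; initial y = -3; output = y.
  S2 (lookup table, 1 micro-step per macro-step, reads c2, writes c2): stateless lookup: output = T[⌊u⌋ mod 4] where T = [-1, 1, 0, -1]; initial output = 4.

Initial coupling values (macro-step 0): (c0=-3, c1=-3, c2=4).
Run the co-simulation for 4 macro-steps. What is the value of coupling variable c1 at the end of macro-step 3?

macro 1: S0 reads c1=-3 → after 2×micro: -3; S1 reads c2=4 → after 3×micro: 8; S2 reads c2=4 → after 1×micro: -1 ⇒ (c0=-3, c1=8, c2=-1)
macro 2: S0 reads c1=8 → after 2×micro: 8; S1 reads c2=-1 → after 3×micro: -2; S2 reads c2=-1 → after 1×micro: -1 ⇒ (c0=8, c1=-2, c2=-1)
macro 3: S0 reads c1=-2 → after 2×micro: -2; S1 reads c2=-1 → after 3×micro: -2; S2 reads c2=-1 → after 1×micro: -1 ⇒ (c0=-2, c1=-2, c2=-1)
macro 4: S0 reads c1=-2 → after 2×micro: -2; S1 reads c2=-1 → after 3×micro: -2; S2 reads c2=-1 → after 1×micro: -1 ⇒ (c0=-2, c1=-2, c2=-1)

c1 at macro-step 3 = -2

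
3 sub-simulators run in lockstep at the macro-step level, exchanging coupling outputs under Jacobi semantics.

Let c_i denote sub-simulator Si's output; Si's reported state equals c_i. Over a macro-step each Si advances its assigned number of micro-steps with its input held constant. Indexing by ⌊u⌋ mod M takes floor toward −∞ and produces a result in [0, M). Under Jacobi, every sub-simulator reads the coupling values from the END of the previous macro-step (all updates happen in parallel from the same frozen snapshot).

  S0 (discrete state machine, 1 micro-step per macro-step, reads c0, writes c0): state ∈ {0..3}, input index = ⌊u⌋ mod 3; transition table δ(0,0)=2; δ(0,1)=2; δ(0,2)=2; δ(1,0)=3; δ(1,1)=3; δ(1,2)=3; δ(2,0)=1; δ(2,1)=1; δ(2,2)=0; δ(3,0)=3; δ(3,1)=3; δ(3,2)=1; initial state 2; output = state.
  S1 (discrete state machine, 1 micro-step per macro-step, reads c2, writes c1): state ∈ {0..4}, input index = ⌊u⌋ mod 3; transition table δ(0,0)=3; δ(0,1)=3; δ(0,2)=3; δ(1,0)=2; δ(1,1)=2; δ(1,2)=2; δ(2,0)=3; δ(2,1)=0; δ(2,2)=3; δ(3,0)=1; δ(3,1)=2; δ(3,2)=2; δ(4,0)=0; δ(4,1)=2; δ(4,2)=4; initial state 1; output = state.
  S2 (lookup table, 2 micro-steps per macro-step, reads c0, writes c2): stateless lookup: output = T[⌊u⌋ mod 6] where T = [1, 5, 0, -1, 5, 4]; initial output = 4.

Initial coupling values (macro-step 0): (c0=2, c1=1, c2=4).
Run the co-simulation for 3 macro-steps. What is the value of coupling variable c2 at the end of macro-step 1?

macro 1: S0 reads c0=2 → after 1×micro: 0; S1 reads c2=4 → after 1×micro: 2; S2 reads c0=2 → after 2×micro: 0 ⇒ (c0=0, c1=2, c2=0)
macro 2: S0 reads c0=0 → after 1×micro: 2; S1 reads c2=0 → after 1×micro: 3; S2 reads c0=0 → after 2×micro: 1 ⇒ (c0=2, c1=3, c2=1)
macro 3: S0 reads c0=2 → after 1×micro: 0; S1 reads c2=1 → after 1×micro: 2; S2 reads c0=2 → after 2×micro: 0 ⇒ (c0=0, c1=2, c2=0)

c2 at macro-step 1 = 0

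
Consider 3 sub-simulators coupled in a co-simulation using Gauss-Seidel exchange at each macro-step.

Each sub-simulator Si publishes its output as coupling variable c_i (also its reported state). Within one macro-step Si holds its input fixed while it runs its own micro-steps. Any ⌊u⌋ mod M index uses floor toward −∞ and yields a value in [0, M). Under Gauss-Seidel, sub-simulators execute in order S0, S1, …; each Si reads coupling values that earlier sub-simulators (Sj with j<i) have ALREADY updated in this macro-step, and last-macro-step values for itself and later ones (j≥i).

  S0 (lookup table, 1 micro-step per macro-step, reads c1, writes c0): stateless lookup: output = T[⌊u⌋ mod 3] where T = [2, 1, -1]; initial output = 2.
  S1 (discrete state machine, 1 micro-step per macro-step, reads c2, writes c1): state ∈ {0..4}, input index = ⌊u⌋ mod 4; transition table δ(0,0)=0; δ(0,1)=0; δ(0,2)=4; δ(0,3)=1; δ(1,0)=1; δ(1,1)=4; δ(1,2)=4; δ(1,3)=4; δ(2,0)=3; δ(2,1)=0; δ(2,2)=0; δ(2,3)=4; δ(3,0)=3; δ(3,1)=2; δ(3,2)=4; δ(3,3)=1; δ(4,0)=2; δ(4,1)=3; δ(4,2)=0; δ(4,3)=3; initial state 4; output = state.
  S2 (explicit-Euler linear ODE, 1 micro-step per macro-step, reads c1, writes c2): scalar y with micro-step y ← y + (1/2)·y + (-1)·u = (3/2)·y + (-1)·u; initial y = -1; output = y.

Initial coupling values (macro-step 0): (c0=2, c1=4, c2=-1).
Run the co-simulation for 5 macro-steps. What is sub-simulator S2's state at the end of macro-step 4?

S2 state at macro-step 4 = -367/16

macro 1: S0 reads c1=4 → after 1×micro: 1; S1 reads c2=-1 → after 1×micro: 3; S2 reads c1=3 → after 1×micro: -9/2 ⇒ (c0=1, c1=3, c2=-9/2)
macro 2: S0 reads c1=3 → after 1×micro: 2; S1 reads c2=-9/2 → after 1×micro: 1; S2 reads c1=1 → after 1×micro: -31/4 ⇒ (c0=2, c1=1, c2=-31/4)
macro 3: S0 reads c1=1 → after 1×micro: 1; S1 reads c2=-31/4 → after 1×micro: 1; S2 reads c1=1 → after 1×micro: -101/8 ⇒ (c0=1, c1=1, c2=-101/8)
macro 4: S0 reads c1=1 → after 1×micro: 1; S1 reads c2=-101/8 → after 1×micro: 4; S2 reads c1=4 → after 1×micro: -367/16 ⇒ (c0=1, c1=4, c2=-367/16)
macro 5: S0 reads c1=4 → after 1×micro: 1; S1 reads c2=-367/16 → after 1×micro: 3; S2 reads c1=3 → after 1×micro: -1197/32 ⇒ (c0=1, c1=3, c2=-1197/32)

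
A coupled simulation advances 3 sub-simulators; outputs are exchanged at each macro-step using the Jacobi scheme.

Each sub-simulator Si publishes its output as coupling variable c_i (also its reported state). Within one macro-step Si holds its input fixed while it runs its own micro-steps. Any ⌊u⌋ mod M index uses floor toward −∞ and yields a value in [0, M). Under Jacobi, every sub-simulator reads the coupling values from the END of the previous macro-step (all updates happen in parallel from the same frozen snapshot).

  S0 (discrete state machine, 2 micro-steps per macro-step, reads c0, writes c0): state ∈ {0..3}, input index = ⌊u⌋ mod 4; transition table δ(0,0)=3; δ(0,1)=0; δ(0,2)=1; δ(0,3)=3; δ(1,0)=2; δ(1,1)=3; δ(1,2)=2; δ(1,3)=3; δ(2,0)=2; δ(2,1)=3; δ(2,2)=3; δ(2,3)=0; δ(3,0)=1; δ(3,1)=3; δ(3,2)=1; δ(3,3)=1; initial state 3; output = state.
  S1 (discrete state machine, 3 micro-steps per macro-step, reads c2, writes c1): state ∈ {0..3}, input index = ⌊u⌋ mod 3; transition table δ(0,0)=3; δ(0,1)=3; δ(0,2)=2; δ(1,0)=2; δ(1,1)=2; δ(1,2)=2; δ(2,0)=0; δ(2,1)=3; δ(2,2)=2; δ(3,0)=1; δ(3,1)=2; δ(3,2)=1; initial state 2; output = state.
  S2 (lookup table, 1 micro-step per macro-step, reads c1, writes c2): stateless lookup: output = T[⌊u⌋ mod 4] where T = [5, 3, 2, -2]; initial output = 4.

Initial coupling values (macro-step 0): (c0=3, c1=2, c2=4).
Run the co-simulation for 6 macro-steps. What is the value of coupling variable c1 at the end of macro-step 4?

macro 1: S0 reads c0=3 → after 2×micro: 3; S1 reads c2=4 → after 3×micro: 3; S2 reads c1=2 → after 1×micro: 2 ⇒ (c0=3, c1=3, c2=2)
macro 2: S0 reads c0=3 → after 2×micro: 3; S1 reads c2=2 → after 3×micro: 2; S2 reads c1=3 → after 1×micro: -2 ⇒ (c0=3, c1=2, c2=-2)
macro 3: S0 reads c0=3 → after 2×micro: 3; S1 reads c2=-2 → after 3×micro: 3; S2 reads c1=2 → after 1×micro: 2 ⇒ (c0=3, c1=3, c2=2)
macro 4: S0 reads c0=3 → after 2×micro: 3; S1 reads c2=2 → after 3×micro: 2; S2 reads c1=3 → after 1×micro: -2 ⇒ (c0=3, c1=2, c2=-2)
macro 5: S0 reads c0=3 → after 2×micro: 3; S1 reads c2=-2 → after 3×micro: 3; S2 reads c1=2 → after 1×micro: 2 ⇒ (c0=3, c1=3, c2=2)
macro 6: S0 reads c0=3 → after 2×micro: 3; S1 reads c2=2 → after 3×micro: 2; S2 reads c1=3 → after 1×micro: -2 ⇒ (c0=3, c1=2, c2=-2)

c1 at macro-step 4 = 2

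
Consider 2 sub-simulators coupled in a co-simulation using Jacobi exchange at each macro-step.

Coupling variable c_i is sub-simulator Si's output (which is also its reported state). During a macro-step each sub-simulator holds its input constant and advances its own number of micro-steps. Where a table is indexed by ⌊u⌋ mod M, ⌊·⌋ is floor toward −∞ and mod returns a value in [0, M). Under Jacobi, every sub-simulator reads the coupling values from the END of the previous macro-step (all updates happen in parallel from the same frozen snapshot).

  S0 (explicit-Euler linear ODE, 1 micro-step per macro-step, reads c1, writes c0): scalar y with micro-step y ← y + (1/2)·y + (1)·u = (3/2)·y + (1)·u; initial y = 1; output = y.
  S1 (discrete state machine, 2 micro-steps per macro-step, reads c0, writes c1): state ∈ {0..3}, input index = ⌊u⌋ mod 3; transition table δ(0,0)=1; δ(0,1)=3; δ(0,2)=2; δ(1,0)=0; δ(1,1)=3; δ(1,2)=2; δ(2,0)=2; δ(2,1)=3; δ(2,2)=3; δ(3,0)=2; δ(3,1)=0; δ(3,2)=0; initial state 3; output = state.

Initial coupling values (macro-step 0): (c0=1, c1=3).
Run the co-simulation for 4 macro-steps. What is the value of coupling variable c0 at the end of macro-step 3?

macro 1: S0 reads c1=3 → after 1×micro: 9/2; S1 reads c0=1 → after 2×micro: 3 ⇒ (c0=9/2, c1=3)
macro 2: S0 reads c1=3 → after 1×micro: 39/4; S1 reads c0=9/2 → after 2×micro: 3 ⇒ (c0=39/4, c1=3)
macro 3: S0 reads c1=3 → after 1×micro: 141/8; S1 reads c0=39/4 → after 2×micro: 2 ⇒ (c0=141/8, c1=2)
macro 4: S0 reads c1=2 → after 1×micro: 455/16; S1 reads c0=141/8 → after 2×micro: 0 ⇒ (c0=455/16, c1=0)

c0 at macro-step 3 = 141/8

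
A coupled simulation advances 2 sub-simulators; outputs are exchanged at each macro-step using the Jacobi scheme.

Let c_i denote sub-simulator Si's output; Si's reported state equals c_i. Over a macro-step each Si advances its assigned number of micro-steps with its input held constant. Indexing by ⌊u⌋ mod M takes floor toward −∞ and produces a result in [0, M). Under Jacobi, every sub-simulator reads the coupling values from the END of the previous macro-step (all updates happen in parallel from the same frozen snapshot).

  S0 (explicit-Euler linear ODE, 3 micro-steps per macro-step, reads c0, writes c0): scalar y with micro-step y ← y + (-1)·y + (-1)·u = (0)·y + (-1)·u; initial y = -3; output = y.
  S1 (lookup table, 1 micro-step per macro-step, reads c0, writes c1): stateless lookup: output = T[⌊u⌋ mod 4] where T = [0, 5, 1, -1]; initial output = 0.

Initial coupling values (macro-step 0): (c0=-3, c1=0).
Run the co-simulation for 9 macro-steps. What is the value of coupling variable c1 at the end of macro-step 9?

c1 at macro-step 9 = 5

macro 1: S0 reads c0=-3 → after 3×micro: 3; S1 reads c0=-3 → after 1×micro: 5 ⇒ (c0=3, c1=5)
macro 2: S0 reads c0=3 → after 3×micro: -3; S1 reads c0=3 → after 1×micro: -1 ⇒ (c0=-3, c1=-1)
macro 3: S0 reads c0=-3 → after 3×micro: 3; S1 reads c0=-3 → after 1×micro: 5 ⇒ (c0=3, c1=5)
macro 4: S0 reads c0=3 → after 3×micro: -3; S1 reads c0=3 → after 1×micro: -1 ⇒ (c0=-3, c1=-1)
macro 5: S0 reads c0=-3 → after 3×micro: 3; S1 reads c0=-3 → after 1×micro: 5 ⇒ (c0=3, c1=5)
macro 6: S0 reads c0=3 → after 3×micro: -3; S1 reads c0=3 → after 1×micro: -1 ⇒ (c0=-3, c1=-1)
macro 7: S0 reads c0=-3 → after 3×micro: 3; S1 reads c0=-3 → after 1×micro: 5 ⇒ (c0=3, c1=5)
macro 8: S0 reads c0=3 → after 3×micro: -3; S1 reads c0=3 → after 1×micro: -1 ⇒ (c0=-3, c1=-1)
macro 9: S0 reads c0=-3 → after 3×micro: 3; S1 reads c0=-3 → after 1×micro: 5 ⇒ (c0=3, c1=5)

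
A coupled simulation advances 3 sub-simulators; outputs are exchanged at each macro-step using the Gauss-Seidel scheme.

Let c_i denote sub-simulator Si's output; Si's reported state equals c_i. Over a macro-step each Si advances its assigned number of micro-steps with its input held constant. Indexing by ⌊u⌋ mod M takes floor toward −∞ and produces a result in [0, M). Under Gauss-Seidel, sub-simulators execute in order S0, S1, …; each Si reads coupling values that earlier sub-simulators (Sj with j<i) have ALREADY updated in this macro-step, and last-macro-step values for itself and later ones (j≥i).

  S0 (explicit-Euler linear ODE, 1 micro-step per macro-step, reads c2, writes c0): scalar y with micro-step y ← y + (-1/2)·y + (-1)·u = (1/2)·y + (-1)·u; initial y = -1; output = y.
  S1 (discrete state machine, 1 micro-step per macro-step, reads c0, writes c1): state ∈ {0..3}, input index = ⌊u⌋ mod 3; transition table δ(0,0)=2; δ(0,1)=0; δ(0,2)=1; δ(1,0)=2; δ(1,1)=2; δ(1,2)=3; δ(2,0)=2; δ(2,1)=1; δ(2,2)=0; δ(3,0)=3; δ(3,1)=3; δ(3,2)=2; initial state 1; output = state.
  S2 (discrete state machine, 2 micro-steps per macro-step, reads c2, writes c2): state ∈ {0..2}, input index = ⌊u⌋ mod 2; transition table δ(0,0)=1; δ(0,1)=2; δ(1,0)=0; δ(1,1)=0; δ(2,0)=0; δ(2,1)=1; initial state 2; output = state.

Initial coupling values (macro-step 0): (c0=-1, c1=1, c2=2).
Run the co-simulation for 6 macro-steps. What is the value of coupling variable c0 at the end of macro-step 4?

c0 at macro-step 4 = -41/16

macro 1: S0 reads c2=2 → after 1×micro: -5/2; S1 reads c0=-5/2 → after 1×micro: 2; S2 reads c2=2 → after 2×micro: 1 ⇒ (c0=-5/2, c1=2, c2=1)
macro 2: S0 reads c2=1 → after 1×micro: -9/4; S1 reads c0=-9/4 → after 1×micro: 2; S2 reads c2=1 → after 2×micro: 2 ⇒ (c0=-9/4, c1=2, c2=2)
macro 3: S0 reads c2=2 → after 1×micro: -25/8; S1 reads c0=-25/8 → after 1×micro: 0; S2 reads c2=2 → after 2×micro: 1 ⇒ (c0=-25/8, c1=0, c2=1)
macro 4: S0 reads c2=1 → after 1×micro: -41/16; S1 reads c0=-41/16 → after 1×micro: 2; S2 reads c2=1 → after 2×micro: 2 ⇒ (c0=-41/16, c1=2, c2=2)
macro 5: S0 reads c2=2 → after 1×micro: -105/32; S1 reads c0=-105/32 → after 1×micro: 0; S2 reads c2=2 → after 2×micro: 1 ⇒ (c0=-105/32, c1=0, c2=1)
macro 6: S0 reads c2=1 → after 1×micro: -169/64; S1 reads c0=-169/64 → after 1×micro: 2; S2 reads c2=1 → after 2×micro: 2 ⇒ (c0=-169/64, c1=2, c2=2)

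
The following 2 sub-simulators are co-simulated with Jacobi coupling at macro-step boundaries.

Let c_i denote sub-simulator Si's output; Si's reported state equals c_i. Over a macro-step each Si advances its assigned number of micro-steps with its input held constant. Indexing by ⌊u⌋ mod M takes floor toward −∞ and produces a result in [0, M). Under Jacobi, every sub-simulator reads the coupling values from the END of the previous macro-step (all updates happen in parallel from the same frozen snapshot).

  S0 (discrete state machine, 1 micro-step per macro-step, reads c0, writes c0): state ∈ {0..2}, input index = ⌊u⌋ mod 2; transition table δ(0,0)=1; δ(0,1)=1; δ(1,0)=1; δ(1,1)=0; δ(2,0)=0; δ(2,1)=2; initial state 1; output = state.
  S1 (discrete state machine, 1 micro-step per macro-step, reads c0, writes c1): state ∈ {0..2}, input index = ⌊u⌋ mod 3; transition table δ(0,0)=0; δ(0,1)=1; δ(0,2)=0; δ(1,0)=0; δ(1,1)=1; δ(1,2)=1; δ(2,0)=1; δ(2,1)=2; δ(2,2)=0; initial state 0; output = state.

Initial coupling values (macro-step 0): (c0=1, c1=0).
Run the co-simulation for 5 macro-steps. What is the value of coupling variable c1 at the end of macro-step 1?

macro 1: S0 reads c0=1 → after 1×micro: 0; S1 reads c0=1 → after 1×micro: 1 ⇒ (c0=0, c1=1)
macro 2: S0 reads c0=0 → after 1×micro: 1; S1 reads c0=0 → after 1×micro: 0 ⇒ (c0=1, c1=0)
macro 3: S0 reads c0=1 → after 1×micro: 0; S1 reads c0=1 → after 1×micro: 1 ⇒ (c0=0, c1=1)
macro 4: S0 reads c0=0 → after 1×micro: 1; S1 reads c0=0 → after 1×micro: 0 ⇒ (c0=1, c1=0)
macro 5: S0 reads c0=1 → after 1×micro: 0; S1 reads c0=1 → after 1×micro: 1 ⇒ (c0=0, c1=1)

c1 at macro-step 1 = 1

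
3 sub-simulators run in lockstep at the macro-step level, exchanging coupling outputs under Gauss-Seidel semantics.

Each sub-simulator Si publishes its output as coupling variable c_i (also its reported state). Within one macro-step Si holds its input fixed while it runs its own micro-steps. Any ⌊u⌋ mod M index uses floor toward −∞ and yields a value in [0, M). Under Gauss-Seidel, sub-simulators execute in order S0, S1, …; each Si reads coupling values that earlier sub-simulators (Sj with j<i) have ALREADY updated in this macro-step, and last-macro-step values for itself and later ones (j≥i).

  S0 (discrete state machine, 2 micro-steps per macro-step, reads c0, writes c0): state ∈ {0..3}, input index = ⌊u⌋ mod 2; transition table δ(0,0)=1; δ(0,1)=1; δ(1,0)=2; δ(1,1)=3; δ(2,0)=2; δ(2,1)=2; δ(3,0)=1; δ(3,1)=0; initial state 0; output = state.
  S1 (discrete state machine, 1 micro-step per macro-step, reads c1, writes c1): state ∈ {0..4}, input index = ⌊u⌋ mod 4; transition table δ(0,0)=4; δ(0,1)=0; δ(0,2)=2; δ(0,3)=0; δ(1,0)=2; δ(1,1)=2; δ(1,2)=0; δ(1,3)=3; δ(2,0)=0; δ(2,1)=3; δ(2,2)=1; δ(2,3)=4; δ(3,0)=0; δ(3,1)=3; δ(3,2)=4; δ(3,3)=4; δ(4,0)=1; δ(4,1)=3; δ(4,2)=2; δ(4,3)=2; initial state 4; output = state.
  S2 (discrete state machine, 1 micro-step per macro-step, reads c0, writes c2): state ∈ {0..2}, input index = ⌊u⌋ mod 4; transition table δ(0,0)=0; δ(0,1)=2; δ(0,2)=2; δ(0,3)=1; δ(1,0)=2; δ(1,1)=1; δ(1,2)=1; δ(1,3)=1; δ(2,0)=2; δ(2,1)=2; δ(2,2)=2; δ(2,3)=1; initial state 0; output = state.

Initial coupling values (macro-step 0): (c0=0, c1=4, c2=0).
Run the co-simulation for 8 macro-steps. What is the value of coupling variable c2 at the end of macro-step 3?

macro 1: S0 reads c0=0 → after 2×micro: 2; S1 reads c1=4 → after 1×micro: 1; S2 reads c0=2 → after 1×micro: 2 ⇒ (c0=2, c1=1, c2=2)
macro 2: S0 reads c0=2 → after 2×micro: 2; S1 reads c1=1 → after 1×micro: 2; S2 reads c0=2 → after 1×micro: 2 ⇒ (c0=2, c1=2, c2=2)
macro 3: S0 reads c0=2 → after 2×micro: 2; S1 reads c1=2 → after 1×micro: 1; S2 reads c0=2 → after 1×micro: 2 ⇒ (c0=2, c1=1, c2=2)
macro 4: S0 reads c0=2 → after 2×micro: 2; S1 reads c1=1 → after 1×micro: 2; S2 reads c0=2 → after 1×micro: 2 ⇒ (c0=2, c1=2, c2=2)
macro 5: S0 reads c0=2 → after 2×micro: 2; S1 reads c1=2 → after 1×micro: 1; S2 reads c0=2 → after 1×micro: 2 ⇒ (c0=2, c1=1, c2=2)
macro 6: S0 reads c0=2 → after 2×micro: 2; S1 reads c1=1 → after 1×micro: 2; S2 reads c0=2 → after 1×micro: 2 ⇒ (c0=2, c1=2, c2=2)
macro 7: S0 reads c0=2 → after 2×micro: 2; S1 reads c1=2 → after 1×micro: 1; S2 reads c0=2 → after 1×micro: 2 ⇒ (c0=2, c1=1, c2=2)
macro 8: S0 reads c0=2 → after 2×micro: 2; S1 reads c1=1 → after 1×micro: 2; S2 reads c0=2 → after 1×micro: 2 ⇒ (c0=2, c1=2, c2=2)

c2 at macro-step 3 = 2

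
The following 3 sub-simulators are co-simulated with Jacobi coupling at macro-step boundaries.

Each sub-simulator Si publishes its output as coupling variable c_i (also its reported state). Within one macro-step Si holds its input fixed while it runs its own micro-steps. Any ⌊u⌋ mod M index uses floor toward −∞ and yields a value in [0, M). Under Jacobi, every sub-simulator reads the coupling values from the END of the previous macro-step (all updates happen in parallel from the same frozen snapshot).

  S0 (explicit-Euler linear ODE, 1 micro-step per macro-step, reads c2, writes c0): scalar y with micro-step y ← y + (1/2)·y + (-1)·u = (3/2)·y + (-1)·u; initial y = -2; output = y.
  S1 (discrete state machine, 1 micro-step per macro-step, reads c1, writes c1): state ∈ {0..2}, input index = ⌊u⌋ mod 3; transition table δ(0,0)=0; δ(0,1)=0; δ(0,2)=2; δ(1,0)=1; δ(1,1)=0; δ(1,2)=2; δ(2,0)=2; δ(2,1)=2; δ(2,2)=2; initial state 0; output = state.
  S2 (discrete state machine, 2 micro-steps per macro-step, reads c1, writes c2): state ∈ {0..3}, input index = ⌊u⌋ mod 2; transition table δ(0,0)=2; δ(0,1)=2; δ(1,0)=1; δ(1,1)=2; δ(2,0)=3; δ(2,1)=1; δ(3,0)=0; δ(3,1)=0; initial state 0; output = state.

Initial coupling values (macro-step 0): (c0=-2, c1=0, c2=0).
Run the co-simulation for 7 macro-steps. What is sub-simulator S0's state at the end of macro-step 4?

macro 1: S0 reads c2=0 → after 1×micro: -3; S1 reads c1=0 → after 1×micro: 0; S2 reads c1=0 → after 2×micro: 3 ⇒ (c0=-3, c1=0, c2=3)
macro 2: S0 reads c2=3 → after 1×micro: -15/2; S1 reads c1=0 → after 1×micro: 0; S2 reads c1=0 → after 2×micro: 2 ⇒ (c0=-15/2, c1=0, c2=2)
macro 3: S0 reads c2=2 → after 1×micro: -53/4; S1 reads c1=0 → after 1×micro: 0; S2 reads c1=0 → after 2×micro: 0 ⇒ (c0=-53/4, c1=0, c2=0)
macro 4: S0 reads c2=0 → after 1×micro: -159/8; S1 reads c1=0 → after 1×micro: 0; S2 reads c1=0 → after 2×micro: 3 ⇒ (c0=-159/8, c1=0, c2=3)
macro 5: S0 reads c2=3 → after 1×micro: -525/16; S1 reads c1=0 → after 1×micro: 0; S2 reads c1=0 → after 2×micro: 2 ⇒ (c0=-525/16, c1=0, c2=2)
macro 6: S0 reads c2=2 → after 1×micro: -1639/32; S1 reads c1=0 → after 1×micro: 0; S2 reads c1=0 → after 2×micro: 0 ⇒ (c0=-1639/32, c1=0, c2=0)
macro 7: S0 reads c2=0 → after 1×micro: -4917/64; S1 reads c1=0 → after 1×micro: 0; S2 reads c1=0 → after 2×micro: 3 ⇒ (c0=-4917/64, c1=0, c2=3)

S0 state at macro-step 4 = -159/8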